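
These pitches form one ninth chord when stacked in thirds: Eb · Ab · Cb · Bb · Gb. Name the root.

Arranged so that each adjacent pair is a third by letter name: Ab – Cb – Eb – Gb – Bb.
The bottom of that stack, Ab, is the root (this is Ab minor ninth).

Ab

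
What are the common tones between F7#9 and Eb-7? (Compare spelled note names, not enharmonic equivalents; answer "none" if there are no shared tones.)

F7#9 = F, A, C, Eb, G#.
Eb-7 = Eb, Gb, Bb, Db.
Shared: Eb.

Eb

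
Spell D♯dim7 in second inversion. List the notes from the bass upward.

A, C, D#, F#

D♯dim7 = D#–F#–A–C; second inversion → fifth (A) lowest.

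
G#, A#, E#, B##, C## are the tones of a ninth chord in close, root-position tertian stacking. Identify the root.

A#

Stacking in thirds gives A# – C## – E# – G# – B##, so A# is the root — A# dominant seventh sharp nine.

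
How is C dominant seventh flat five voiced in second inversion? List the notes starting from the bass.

G-flat  B-flat  C  E

In root position, C dominant seventh flat five is C–E–G-flat–B-flat.
Second inversion puts the fifth (G-flat) in the bass.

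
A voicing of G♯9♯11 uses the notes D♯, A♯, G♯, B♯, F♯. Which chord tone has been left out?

G♯9♯11 = G♯, B♯, D♯, F♯, A♯, C𝄪. The voicing lacks the 11th (augmented 11th), C𝄪.

C𝄪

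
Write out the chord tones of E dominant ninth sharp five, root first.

E dominant ninth sharp five: dominant ninth sharp five on E.
E — root
G-sharp — major 3rd
B-sharp — augmented 5th
D — minor 7th
F-sharp — major 9th

E, G-sharp, B-sharp, D, F-sharp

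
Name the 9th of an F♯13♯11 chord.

Root of F♯13♯11 = F♯. The 9th is a major 9th: F♯ up a major 9th → G♯.

G♯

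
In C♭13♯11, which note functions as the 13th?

Ab

C♭13♯11 is built on Cb; its 13th is a major 13th above the root.
A sixth above C uses the letter A, and the major 13th above Cb is Ab.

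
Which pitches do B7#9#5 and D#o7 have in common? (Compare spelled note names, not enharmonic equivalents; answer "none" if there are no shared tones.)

D♯ A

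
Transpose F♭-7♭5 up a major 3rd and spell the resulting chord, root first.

A major 3rd up from Fb is Ab, so the new chord is Ab half-diminished seventh.
Root: Ab
Minor 3rd (3rd): Cb
Diminished 5th (5th): Ebb
Minor 7th (7th): Gb

Ab  Cb  Ebb  Gb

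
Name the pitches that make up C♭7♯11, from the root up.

Cb Eb Gb Bbb F

C♭7♯11: dominant seventh sharp eleven on Cb.
Root: Cb
Major 3rd (3rd): Eb
Perfect 5th (5th): Gb
Minor 7th (7th): Bbb
Augmented 11th (11th): F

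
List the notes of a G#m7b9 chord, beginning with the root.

G#  B  D#  F#  A

G#m7b9: minor seventh flat nine on G#.
root → G#
3rd (minor 3rd) → B
5th (perfect 5th) → D#
7th (minor 7th) → F#
9th (minor 9th) → A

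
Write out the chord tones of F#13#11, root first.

Root F#, quality dominant thirteenth sharp eleven:
Root: F#
Major 3rd (3rd): A#
Perfect 5th (5th): C#
Minor 7th (7th): E
Major 9th (9th): G#
Augmented 11th (11th): B#
Major 13th (13th): D#

F# – A# – C# – E – G# – B# – D#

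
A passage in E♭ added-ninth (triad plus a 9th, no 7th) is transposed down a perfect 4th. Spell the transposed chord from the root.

E-flat down a perfect 4th → B-flat. New chord: B-flat added-ninth.
- root: B-flat
- major 3rd: D
- perfect 5th: F
- major 9th: C

B-flat – D – F – C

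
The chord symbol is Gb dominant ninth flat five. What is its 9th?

A-flat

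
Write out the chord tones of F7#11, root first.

F7#11 is a dominant seventh sharp eleven built on F.
F — root
A — major 3rd
C — perfect 5th
Eb — minor 7th
B — augmented 11th

F, A, C, Eb, B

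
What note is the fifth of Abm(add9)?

Eb

Abm(add9) is built on Ab; its 5th is a perfect 5th above the root.
A fifth above A uses the letter E, and the perfect 5th above Ab is Eb.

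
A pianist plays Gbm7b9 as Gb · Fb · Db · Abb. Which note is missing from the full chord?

Gbm7b9 = Gb, Bbb, Db, Fb, Abb. The voicing lacks the 3rd (minor 3rd), Bbb.

Bbb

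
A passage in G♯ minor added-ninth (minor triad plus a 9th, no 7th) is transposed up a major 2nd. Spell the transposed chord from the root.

A#, C#, E#, B#

G# up a major 2nd → A#. New chord: A# minor added-ninth.
Root: A#
Minor 3rd (3rd): C#
Perfect 5th (5th): E#
Major 9th (9th): B#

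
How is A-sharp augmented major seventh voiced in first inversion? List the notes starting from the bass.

In root position, A-sharp augmented major seventh is A-sharp–C-double-sharp–E-double-sharp–G-double-sharp.
First inversion puts the third (C-double-sharp) in the bass.

C-double-sharp, E-double-sharp, G-double-sharp, A-sharp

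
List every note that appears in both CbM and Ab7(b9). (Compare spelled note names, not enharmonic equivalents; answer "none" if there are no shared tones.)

CbM: Cb Eb Gb
Ab7(b9): Ab C Eb Gb Bbb
Common to both → Eb, Gb.

Eb, Gb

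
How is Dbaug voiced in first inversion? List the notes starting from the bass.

Dbaug = Db–F–A; first inversion → third (F) lowest.

F  A  Db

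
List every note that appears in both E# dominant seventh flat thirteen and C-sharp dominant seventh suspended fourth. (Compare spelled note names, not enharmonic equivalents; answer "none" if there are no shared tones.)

C-sharp

E# dominant seventh flat thirteen = E-sharp, G-double-sharp, B-sharp, D-sharp, C-sharp.
C-sharp dominant seventh suspended fourth = C-sharp, F-sharp, G-sharp, B.
Shared: C-sharp.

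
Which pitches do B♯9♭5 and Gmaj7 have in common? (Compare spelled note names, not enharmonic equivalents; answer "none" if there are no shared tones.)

F#

B♯9♭5: B# D## F# A# C##
Gmaj7: G B D F#
Common to both → F#.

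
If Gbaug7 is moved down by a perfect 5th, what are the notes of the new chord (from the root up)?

C♭  E♭  G  B𝄫

A perfect 5th down from G♭ is C♭, so the new chord is C♭ augmented seventh.
root → C♭
3rd (major 3rd) → E♭
5th (augmented 5th) → G
7th (minor 7th) → B𝄫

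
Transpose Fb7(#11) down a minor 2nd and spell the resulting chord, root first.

A minor 2nd down from F♭ is E♭, so the new chord is E♭ dominant seventh sharp eleven.
root → E♭
3rd (major 3rd) → G
5th (perfect 5th) → B♭
7th (minor 7th) → D♭
11th (augmented 11th) → A

E♭ G B♭ D♭ A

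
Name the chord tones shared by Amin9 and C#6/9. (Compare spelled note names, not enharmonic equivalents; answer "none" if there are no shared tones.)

Amin9 = A, C, E, G, B.
C#6/9 = C#, E#, G#, A#, D#.
Shared: none.

none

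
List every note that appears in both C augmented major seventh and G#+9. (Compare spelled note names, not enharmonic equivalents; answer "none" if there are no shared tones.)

G♯

C augmented major seventh: C E G♯ B
G#+9: G♯ B♯ D𝄪 F♯ A♯
Common to both → G♯.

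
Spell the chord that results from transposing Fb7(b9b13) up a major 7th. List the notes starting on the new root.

Eb, G, Bb, Db, Fb, Cb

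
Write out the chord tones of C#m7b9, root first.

Root C♯, quality minor seventh flat nine:
root → C♯
3rd (minor 3rd) → E
5th (perfect 5th) → G♯
7th (minor 7th) → B
9th (minor 9th) → D

C♯, E, G♯, B, D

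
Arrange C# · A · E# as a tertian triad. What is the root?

A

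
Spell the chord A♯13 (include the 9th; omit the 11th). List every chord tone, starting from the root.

A#, C##, E#, G#, B#, F##

A♯13: dominant thirteenth on A#.
root → A#
3rd (major 3rd) → C##
5th (perfect 5th) → E#
7th (minor 7th) → G#
9th (major 9th) → B#
13th (major 13th) → F##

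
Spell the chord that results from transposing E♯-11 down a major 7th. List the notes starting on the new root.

F#  A  C#  E  G#  B

E# down a major 7th → F#. New chord: F# minor eleventh.
F# — root
A — minor 3rd
C# — perfect 5th
E — minor 7th
G# — major 9th
B — perfect 11th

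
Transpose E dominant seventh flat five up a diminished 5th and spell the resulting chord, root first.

Transposed root: E → Bb (diminished 5th up). So we spell Bb dominant seventh flat five:
Root: Bb
Major 3rd (3rd): D
Diminished 5th (5th): Fb
Minor 7th (7th): Ab

Bb D Fb Ab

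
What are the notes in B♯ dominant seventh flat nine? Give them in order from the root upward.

Root B-sharp, quality dominant seventh flat nine:
root → B-sharp
3rd (major 3rd) → D-double-sharp
5th (perfect 5th) → F-double-sharp
7th (minor 7th) → A-sharp
9th (minor 9th) → C-sharp

B-sharp, D-double-sharp, F-double-sharp, A-sharp, C-sharp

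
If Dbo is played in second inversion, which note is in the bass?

Abb

Dbo = Db–Fb–Abb. Second inversion → fifth in the bass = Abb.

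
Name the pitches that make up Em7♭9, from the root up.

E, G, B, D, F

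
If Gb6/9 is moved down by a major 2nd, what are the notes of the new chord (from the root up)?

Gb down a major 2nd → Fb. New chord: Fb six-nine.
root → Fb
3rd (major 3rd) → Ab
5th (perfect 5th) → Cb
6th (major 6th) → Db
9th (major 9th) → Gb

Fb, Ab, Cb, Db, Gb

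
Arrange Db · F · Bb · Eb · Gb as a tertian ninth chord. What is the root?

Stacking in thirds gives Eb – Gb – Bb – Db – F, so Eb is the root — Eb minor ninth.

Eb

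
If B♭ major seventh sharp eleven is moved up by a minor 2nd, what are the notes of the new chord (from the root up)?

Cb – Eb – Gb – Bb – F

Bb up a minor 2nd → Cb. New chord: Cb major seventh sharp eleven.
Root: Cb
Major 3rd (3rd): Eb
Perfect 5th (5th): Gb
Major 7th (7th): Bb
Augmented 11th (11th): F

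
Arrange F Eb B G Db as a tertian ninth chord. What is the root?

Eb

Stacking in thirds gives Eb – G – B – Db – F, so Eb is the root — Eb dominant ninth sharp five.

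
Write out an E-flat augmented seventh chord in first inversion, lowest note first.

G – B – D-flat – E-flat

E-flat augmented seventh = E-flat–G–B–D-flat; first inversion → third (G) lowest.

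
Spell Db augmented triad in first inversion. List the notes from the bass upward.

Db augmented triad = D-flat–F–A; first inversion → third (F) lowest.

F, A, D-flat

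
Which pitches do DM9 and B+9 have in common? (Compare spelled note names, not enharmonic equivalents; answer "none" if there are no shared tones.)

A, C♯

DM9: D F♯ A C♯ E
B+9: B D♯ F𝄪 A C♯
Common to both → A, C♯.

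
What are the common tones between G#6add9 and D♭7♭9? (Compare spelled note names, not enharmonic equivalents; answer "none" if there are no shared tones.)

G#6add9: G♯ B♯ D♯ E♯ A♯
D♭7♭9: D♭ F A♭ C♭ E𝄫
Common to both → none.

none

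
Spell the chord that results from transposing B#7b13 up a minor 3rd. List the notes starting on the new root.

A minor 3rd up from B# is D#, so the new chord is D# dominant seventh flat thirteen.
root → D#
3rd (major 3rd) → F##
5th (perfect 5th) → A#
7th (minor 7th) → C#
13th (minor 13th) → B

D# – F## – A# – C# – B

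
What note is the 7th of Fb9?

Root of Fb9 = Fb. The 7th is a minor 7th: Fb up a minor 7th → Ebb.

Ebb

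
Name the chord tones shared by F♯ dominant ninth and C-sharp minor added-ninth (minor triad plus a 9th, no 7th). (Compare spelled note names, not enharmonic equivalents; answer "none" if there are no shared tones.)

F♯ dominant ninth: F-sharp A-sharp C-sharp E G-sharp
C-sharp minor added-ninth: C-sharp E G-sharp D-sharp
Common to both → C-sharp, E, G-sharp.

C-sharp E G-sharp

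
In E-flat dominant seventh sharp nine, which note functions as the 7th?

Root of E-flat dominant seventh sharp nine = E♭. The 7th is a minor 7th: E♭ up a minor 7th → D♭.

D♭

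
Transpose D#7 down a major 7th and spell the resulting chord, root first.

E, G♯, B, D

Transposed root: D♯ → E (major 7th down). So we spell E dominant seventh:
- root: E
- major 3rd: G♯
- perfect 5th: B
- minor 7th: D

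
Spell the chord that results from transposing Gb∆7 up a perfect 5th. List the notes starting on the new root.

Gb up a perfect 5th → Db. New chord: Db major seventh.
root → Db
3rd (major 3rd) → F
5th (perfect 5th) → Ab
7th (major 7th) → C

Db, F, Ab, C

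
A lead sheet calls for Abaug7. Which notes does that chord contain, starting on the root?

Ab – C – E – Gb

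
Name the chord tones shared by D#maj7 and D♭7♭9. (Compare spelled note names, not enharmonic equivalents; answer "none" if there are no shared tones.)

none

D#maj7 = D#, F##, A#, C##.
D♭7♭9 = Db, F, Ab, Cb, Ebb.
Shared: none.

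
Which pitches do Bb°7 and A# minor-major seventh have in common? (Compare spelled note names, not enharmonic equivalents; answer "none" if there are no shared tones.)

none

Bb°7 = B♭, D♭, F♭, A𝄫.
A# minor-major seventh = A♯, C♯, E♯, G𝄪.
Shared: none.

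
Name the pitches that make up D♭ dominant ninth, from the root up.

D-flat – F – A-flat – C-flat – E-flat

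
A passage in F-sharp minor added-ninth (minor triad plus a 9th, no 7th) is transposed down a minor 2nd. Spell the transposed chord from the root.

A minor 2nd down from F♯ is E♯, so the new chord is E♯ minor added-ninth.
Root: E♯
Minor 3rd (3rd): G♯
Perfect 5th (5th): B♯
Major 9th (9th): F𝄪

E♯ G♯ B♯ F𝄪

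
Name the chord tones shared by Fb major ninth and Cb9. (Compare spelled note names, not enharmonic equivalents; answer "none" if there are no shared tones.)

Fb major ninth: Fb Ab Cb Eb Gb
Cb9: Cb Eb Gb Bbb Db
Common to both → Cb, Eb, Gb.

Cb, Eb, Gb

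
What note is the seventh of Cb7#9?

Cb7#9 is built on C♭; its 7th is a minor 7th above the root.
A seventh above C uses the letter B, and the minor 7th above C♭ is B𝄫.

B𝄫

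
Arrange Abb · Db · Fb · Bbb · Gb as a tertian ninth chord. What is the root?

Stacking in thirds gives Gb – Bbb – Db – Fb – Abb, so Gb is the root — Gb minor seventh flat nine.

Gb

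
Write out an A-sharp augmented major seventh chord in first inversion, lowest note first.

In root position, A-sharp augmented major seventh is A♯–C𝄪–E𝄪–G𝄪.
First inversion puts the third (C𝄪) in the bass.

C𝄪 – E𝄪 – G𝄪 – A♯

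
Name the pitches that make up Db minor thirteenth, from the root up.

Db minor thirteenth: minor thirteenth on D-flat.
- root: D-flat
- minor 3rd: F-flat
- perfect 5th: A-flat
- minor 7th: C-flat
- major 9th: E-flat
- perfect 11th: G-flat
- major 13th: B-flat

D-flat, F-flat, A-flat, C-flat, E-flat, G-flat, B-flat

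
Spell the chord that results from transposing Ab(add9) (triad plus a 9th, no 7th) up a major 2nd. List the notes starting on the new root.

B♭ – D – F – C

Transposed root: A♭ → B♭ (major 2nd up). So we spell B♭ added-ninth:
- root: B♭
- major 3rd: D
- perfect 5th: F
- major 9th: C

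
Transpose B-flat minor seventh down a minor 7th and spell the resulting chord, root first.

A minor 7th down from Bb is C, so the new chord is C minor seventh.
root → C
3rd (minor 3rd) → Eb
5th (perfect 5th) → G
7th (minor 7th) → Bb

C, Eb, G, Bb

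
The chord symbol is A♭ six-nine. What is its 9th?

B-flat

A♭ six-nine is built on A-flat; its 9th is a major 9th above the root.
A second above A uses the letter B, and the major 9th above A-flat is B-flat.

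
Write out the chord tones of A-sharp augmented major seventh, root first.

A#  C##  E##  G##

A-sharp augmented major seventh is an augmented major seventh built on A#.
Root: A#
Major 3rd (3rd): C##
Augmented 5th (5th): E##
Major 7th (7th): G##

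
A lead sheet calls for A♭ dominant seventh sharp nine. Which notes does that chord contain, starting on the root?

A-flat – C – E-flat – G-flat – B

A♭ dominant seventh sharp nine: dominant seventh sharp nine on A-flat.
- root: A-flat
- major 3rd: C
- perfect 5th: E-flat
- minor 7th: G-flat
- augmented 9th: B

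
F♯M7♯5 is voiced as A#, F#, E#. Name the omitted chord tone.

C##

F♯M7♯5 = F#, A#, C##, E#. The voicing lacks the 5th (augmented 5th), C##.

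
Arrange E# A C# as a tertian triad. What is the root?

Arranged so that each adjacent pair is a third by letter name: A – C# – E#.
The bottom of that stack, A, is the root (this is A augmented triad).

A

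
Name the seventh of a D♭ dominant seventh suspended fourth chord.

Cb

D♭ dominant seventh suspended fourth is built on Db; its 7th is a minor 7th above the root.
A seventh above D uses the letter C, and the minor 7th above Db is Cb.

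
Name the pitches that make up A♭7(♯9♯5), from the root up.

Ab, C, E, Gb, B

A♭7(♯9♯5): dominant seventh sharp nine sharp five on Ab.
root → Ab
3rd (major 3rd) → C
5th (augmented 5th) → E
7th (minor 7th) → Gb
9th (augmented 9th) → B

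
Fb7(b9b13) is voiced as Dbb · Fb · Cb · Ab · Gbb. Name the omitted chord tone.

Ebb

Fb7(b9b13) = Fb, Ab, Cb, Ebb, Gbb, Dbb. The voicing lacks the 7th (minor 7th), Ebb.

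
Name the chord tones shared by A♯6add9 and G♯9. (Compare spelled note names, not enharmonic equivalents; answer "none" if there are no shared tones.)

A♯6add9: A# C## E# F## B#
G♯9: G# B# D# F# A#
Common to both → A#, B#.

A#  B#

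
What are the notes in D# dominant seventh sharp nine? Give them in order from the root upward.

D#, F##, A#, C#, E##

D# dominant seventh sharp nine is a dominant seventh sharp nine built on D#.
D# — root
F## — major 3rd
A# — perfect 5th
C# — minor 7th
E## — augmented 9th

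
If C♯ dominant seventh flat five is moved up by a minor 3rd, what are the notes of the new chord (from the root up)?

E – G-sharp – B-flat – D

Transposed root: C-sharp → E (minor 3rd up). So we spell E dominant seventh flat five:
root → E
3rd (major 3rd) → G-sharp
5th (diminished 5th) → B-flat
7th (minor 7th) → D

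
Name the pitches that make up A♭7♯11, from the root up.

A♭ – C – E♭ – G♭ – D

A♭7♯11 is a dominant seventh sharp eleven built on A♭.
Root: A♭
Major 3rd (3rd): C
Perfect 5th (5th): E♭
Minor 7th (7th): G♭
Augmented 11th (11th): D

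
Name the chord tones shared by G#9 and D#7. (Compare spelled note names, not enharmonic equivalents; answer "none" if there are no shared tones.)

D#, A#

G#9: G# B# D# F# A#
D#7: D# F## A# C#
Common to both → D#, A#.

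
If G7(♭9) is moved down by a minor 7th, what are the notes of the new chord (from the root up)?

Transposed root: G → A (minor 7th down). So we spell A dominant seventh flat nine:
A — root
C# — major 3rd
E — perfect 5th
G — minor 7th
Bb — minor 9th

A C# E G Bb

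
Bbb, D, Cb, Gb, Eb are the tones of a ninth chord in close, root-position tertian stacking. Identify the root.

Cb

Arranged so that each adjacent pair is a third by letter name: Cb – Eb – Gb – Bbb – D.
The bottom of that stack, Cb, is the root (this is Cb dominant seventh sharp nine).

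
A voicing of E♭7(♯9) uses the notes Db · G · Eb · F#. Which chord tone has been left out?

The full E♭7(♯9) chord is Eb, G, Bb, Db, F#.
Comparing with the voicing, the perfect 5th (5th) — Bb — is absent.

Bb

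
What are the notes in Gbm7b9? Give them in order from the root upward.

Gb, Bbb, Db, Fb, Abb

Root Gb, quality minor seventh flat nine:
- root: Gb
- minor 3rd: Bbb
- perfect 5th: Db
- minor 7th: Fb
- minor 9th: Abb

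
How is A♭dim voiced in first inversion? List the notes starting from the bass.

In root position, A♭dim is A♭–C♭–E𝄫.
First inversion puts the third (C♭) in the bass.

C♭  E𝄫  A♭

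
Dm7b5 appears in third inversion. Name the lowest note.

C

Dm7b5 in root position is D–F–Ab–C.
Third inversion places the seventh in the bass, which is C.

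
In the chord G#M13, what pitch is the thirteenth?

G#M13 is built on G#; its 13th is a major 13th above the root.
A sixth above G uses the letter E, and the major 13th above G# is E#.

E#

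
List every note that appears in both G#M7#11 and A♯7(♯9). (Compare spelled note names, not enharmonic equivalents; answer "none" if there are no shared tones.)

G♯, C𝄪

G#M7#11: G♯ B♯ D♯ F𝄪 C𝄪
A♯7(♯9): A♯ C𝄪 E♯ G♯ B𝄪
Common to both → G♯, C𝄪.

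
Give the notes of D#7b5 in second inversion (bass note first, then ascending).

A, C#, D#, F##

In root position, D#7b5 is D#–F##–A–C#.
Second inversion puts the fifth (A) in the bass.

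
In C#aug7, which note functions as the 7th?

B

C#aug7 is built on C♯; its 7th is a minor 7th above the root.
A seventh above C uses the letter B, and the minor 7th above C♯ is B.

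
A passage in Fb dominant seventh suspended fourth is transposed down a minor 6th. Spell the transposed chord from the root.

A-flat, D-flat, E-flat, G-flat

A minor 6th down from F-flat is A-flat, so the new chord is A-flat dominant seventh suspended fourth.
root → A-flat
4th (perfect 4th) → D-flat
5th (perfect 5th) → E-flat
7th (minor 7th) → G-flat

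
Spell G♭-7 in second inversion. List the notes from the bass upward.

G♭-7 = Gb–Bbb–Db–Fb; second inversion → fifth (Db) lowest.

Db Fb Gb Bbb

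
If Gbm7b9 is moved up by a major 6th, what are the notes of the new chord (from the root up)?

Gb up a major 6th → Eb. New chord: Eb minor seventh flat nine.
Root: Eb
Minor 3rd (3rd): Gb
Perfect 5th (5th): Bb
Minor 7th (7th): Db
Minor 9th (9th): Fb

Eb, Gb, Bb, Db, Fb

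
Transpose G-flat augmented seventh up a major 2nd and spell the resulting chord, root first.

Ab – C – E – Gb

Transposed root: Gb → Ab (major 2nd up). So we spell Ab augmented seventh:
Root: Ab
Major 3rd (3rd): C
Augmented 5th (5th): E
Minor 7th (7th): Gb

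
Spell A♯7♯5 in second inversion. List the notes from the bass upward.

E##  G#  A#  C##

In root position, A♯7♯5 is A#–C##–E##–G#.
Second inversion puts the fifth (E##) in the bass.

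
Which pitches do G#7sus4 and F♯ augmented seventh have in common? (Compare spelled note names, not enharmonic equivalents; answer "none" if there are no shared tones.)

G#7sus4: G# C# D# F#
F♯ augmented seventh: F# A# C## E
Common to both → F#.

F#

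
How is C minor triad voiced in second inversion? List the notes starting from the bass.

In root position, C minor triad is C–E♭–G.
Second inversion puts the fifth (G) in the bass.

G – C – E♭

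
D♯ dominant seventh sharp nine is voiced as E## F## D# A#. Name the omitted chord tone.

D♯ dominant seventh sharp nine = D#, F##, A#, C#, E##. The voicing lacks the 7th (minor 7th), C#.

C#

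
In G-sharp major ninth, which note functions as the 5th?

D#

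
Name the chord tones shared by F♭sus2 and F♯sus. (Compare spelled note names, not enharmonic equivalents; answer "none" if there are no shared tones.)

F♭sus2 = Fb, Gb, Cb.
F♯sus = F#, B, C#.
Shared: none.

none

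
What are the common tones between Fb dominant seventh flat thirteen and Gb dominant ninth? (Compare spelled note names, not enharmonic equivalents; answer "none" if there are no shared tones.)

Fb dominant seventh flat thirteen = F-flat, A-flat, C-flat, E-double-flat, D-double-flat.
Gb dominant ninth = G-flat, B-flat, D-flat, F-flat, A-flat.
Shared: F-flat, A-flat.

F-flat, A-flat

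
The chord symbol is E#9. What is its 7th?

E#9 is built on E♯; its 7th is a minor 7th above the root.
A seventh above E uses the letter D, and the minor 7th above E♯ is D♯.

D♯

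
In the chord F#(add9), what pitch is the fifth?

C#

F#(add9) is built on F#; its 5th is a perfect 5th above the root.
A fifth above F uses the letter C, and the perfect 5th above F# is C#.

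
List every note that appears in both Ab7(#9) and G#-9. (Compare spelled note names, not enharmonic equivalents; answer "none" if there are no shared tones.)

B

Ab7(#9): Ab C Eb Gb B
G#-9: G# B D# F# A#
Common to both → B.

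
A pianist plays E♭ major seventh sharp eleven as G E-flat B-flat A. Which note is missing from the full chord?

E♭ major seventh sharp eleven = E-flat, G, B-flat, D, A. The voicing lacks the 7th (major 7th), D.

D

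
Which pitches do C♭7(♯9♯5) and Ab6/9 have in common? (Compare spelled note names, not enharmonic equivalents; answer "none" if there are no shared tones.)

E♭

C♭7(♯9♯5): C♭ E♭ G B𝄫 D
Ab6/9: A♭ C E♭ F B♭
Common to both → E♭.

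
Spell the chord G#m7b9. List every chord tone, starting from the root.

G#, B, D#, F#, A

G#m7b9 is a minor seventh flat nine built on G#.
- root: G#
- minor 3rd: B
- perfect 5th: D#
- minor 7th: F#
- minor 9th: A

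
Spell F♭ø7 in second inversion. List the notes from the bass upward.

F♭ø7 = Fb–Abb–Cbb–Ebb; second inversion → fifth (Cbb) lowest.

Cbb, Ebb, Fb, Abb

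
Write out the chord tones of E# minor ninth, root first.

E♯ G♯ B♯ D♯ F𝄪

Root E♯, quality minor ninth:
- root: E♯
- minor 3rd: G♯
- perfect 5th: B♯
- minor 7th: D♯
- major 9th: F𝄪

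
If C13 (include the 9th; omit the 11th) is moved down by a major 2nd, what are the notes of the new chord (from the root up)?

Bb, D, F, Ab, C, G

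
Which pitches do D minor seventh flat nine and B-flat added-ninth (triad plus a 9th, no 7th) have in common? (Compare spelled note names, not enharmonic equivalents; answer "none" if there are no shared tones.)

D, F, C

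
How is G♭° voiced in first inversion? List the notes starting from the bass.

In root position, G♭° is Gb–Bbb–Dbb.
First inversion puts the third (Bbb) in the bass.

Bbb, Dbb, Gb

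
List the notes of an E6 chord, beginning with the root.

E6: major sixth on E.
Root: E
Major 3rd (3rd): G#
Perfect 5th (5th): B
Major 6th (6th): C#

E G# B C#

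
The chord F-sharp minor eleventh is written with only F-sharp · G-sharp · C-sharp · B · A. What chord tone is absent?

F-sharp minor eleventh = F-sharp, A, C-sharp, E, G-sharp, B. The voicing lacks the 7th (minor 7th), E.

E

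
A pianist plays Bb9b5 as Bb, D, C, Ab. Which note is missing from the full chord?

The full Bb9b5 chord is Bb, D, Fb, Ab, C.
Comparing with the voicing, the diminished 5th (5th) — Fb — is absent.

Fb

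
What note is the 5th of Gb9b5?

Dbb

Gb9b5 is built on Gb; its 5th is a diminished 5th above the root.
A fifth above G uses the letter D, and the diminished 5th above Gb is Dbb.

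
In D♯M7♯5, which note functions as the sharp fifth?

A##

D♯M7♯5 is built on D#; its 5th is an augmented 5th above the root.
A fifth above D uses the letter A, and the augmented 5th above D# is A##.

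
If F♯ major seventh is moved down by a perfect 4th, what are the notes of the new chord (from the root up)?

C-sharp, E-sharp, G-sharp, B-sharp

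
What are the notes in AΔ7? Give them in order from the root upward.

A, C#, E, G#

AΔ7: major seventh on A.
root → A
3rd (major 3rd) → C#
5th (perfect 5th) → E
7th (major 7th) → G#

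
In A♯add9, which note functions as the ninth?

B#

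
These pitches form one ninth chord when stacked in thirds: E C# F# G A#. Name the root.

Arranged so that each adjacent pair is a third by letter name: F# – A# – C# – E – G.
The bottom of that stack, F#, is the root (this is F# dominant seventh flat nine).

F#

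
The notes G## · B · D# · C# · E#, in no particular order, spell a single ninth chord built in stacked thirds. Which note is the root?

C#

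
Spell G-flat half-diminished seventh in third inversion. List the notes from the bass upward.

In root position, G-flat half-diminished seventh is Gb–Bbb–Dbb–Fb.
Third inversion puts the seventh (Fb) in the bass.

Fb, Gb, Bbb, Dbb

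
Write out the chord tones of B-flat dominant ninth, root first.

Root Bb, quality dominant ninth:
Root: Bb
Major 3rd (3rd): D
Perfect 5th (5th): F
Minor 7th (7th): Ab
Major 9th (9th): C

Bb, D, F, Ab, C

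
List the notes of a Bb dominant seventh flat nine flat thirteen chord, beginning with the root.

Bb dominant seventh flat nine flat thirteen: dominant seventh flat nine flat thirteen on B-flat.
- root: B-flat
- major 3rd: D
- perfect 5th: F
- minor 7th: A-flat
- minor 9th: C-flat
- minor 13th: G-flat

B-flat D F A-flat C-flat G-flat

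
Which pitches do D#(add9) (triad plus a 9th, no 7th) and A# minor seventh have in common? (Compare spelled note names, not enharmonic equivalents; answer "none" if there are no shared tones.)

A♯  E♯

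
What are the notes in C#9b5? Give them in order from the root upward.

C♯, E♯, G, B, D♯

C#9b5: dominant ninth flat five on C♯.
Root: C♯
Major 3rd (3rd): E♯
Diminished 5th (5th): G
Minor 7th (7th): B
Major 9th (9th): D♯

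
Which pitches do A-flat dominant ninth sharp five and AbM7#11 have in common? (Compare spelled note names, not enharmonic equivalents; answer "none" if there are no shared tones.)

Ab, C

A-flat dominant ninth sharp five: Ab C E Gb Bb
AbM7#11: Ab C Eb G D
Common to both → Ab, C.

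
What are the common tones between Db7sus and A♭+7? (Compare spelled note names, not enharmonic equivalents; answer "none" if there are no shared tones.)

Gb – Ab

Db7sus = Db, Gb, Ab, Cb.
A♭+7 = Ab, C, E, Gb.
Shared: Gb, Ab.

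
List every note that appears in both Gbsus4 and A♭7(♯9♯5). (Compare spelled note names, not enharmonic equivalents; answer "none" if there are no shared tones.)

Gb

Gbsus4 = Gb, Cb, Db.
A♭7(♯9♯5) = Ab, C, E, Gb, B.
Shared: Gb.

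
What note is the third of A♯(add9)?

C𝄪

A♯(add9) is built on A♯; its 3rd is a major 3rd above the root.
A third above A uses the letter C, and the major 3rd above A♯ is C𝄪.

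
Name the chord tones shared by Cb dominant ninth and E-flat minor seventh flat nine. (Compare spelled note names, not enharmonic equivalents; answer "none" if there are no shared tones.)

Cb dominant ninth: C-flat E-flat G-flat B-double-flat D-flat
E-flat minor seventh flat nine: E-flat G-flat B-flat D-flat F-flat
Common to both → E-flat, G-flat, D-flat.

E-flat, G-flat, D-flat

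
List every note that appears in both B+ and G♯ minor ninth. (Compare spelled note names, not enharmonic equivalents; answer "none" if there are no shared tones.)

B, D#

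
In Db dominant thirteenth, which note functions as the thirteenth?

Db dominant thirteenth is built on D-flat; its 13th is a major 13th above the root.
A sixth above D uses the letter B, and the major 13th above D-flat is B-flat.

B-flat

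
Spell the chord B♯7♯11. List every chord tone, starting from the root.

B#  D##  F##  A#  E##

B♯7♯11 is a dominant seventh sharp eleven built on B#.
- root: B#
- major 3rd: D##
- perfect 5th: F##
- minor 7th: A#
- augmented 11th: E##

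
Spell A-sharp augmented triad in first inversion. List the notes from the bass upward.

In root position, A-sharp augmented triad is A-sharp–C-double-sharp–E-double-sharp.
First inversion puts the third (C-double-sharp) in the bass.

C-double-sharp, E-double-sharp, A-sharp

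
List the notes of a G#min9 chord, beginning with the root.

G♯, B, D♯, F♯, A♯

Root G♯, quality minor ninth:
Root: G♯
Minor 3rd (3rd): B
Perfect 5th (5th): D♯
Minor 7th (7th): F♯
Major 9th (9th): A♯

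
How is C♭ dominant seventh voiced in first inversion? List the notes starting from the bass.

Eb, Gb, Bbb, Cb

C♭ dominant seventh = Cb–Eb–Gb–Bbb; first inversion → third (Eb) lowest.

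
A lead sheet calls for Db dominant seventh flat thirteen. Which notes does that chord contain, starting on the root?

D-flat, F, A-flat, C-flat, B-double-flat

Root D-flat, quality dominant seventh flat thirteen:
D-flat — root
F — major 3rd
A-flat — perfect 5th
C-flat — minor 7th
B-double-flat — minor 13th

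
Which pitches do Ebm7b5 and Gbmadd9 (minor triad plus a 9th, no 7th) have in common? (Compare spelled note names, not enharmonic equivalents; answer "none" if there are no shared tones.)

Ebm7b5 = Eb, Gb, Bbb, Db.
Gbmadd9 = Gb, Bbb, Db, Ab.
Shared: Gb, Bbb, Db.

Gb  Bbb  Db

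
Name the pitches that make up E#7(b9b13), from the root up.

E# G## B# D# F# C#

Root E#, quality dominant seventh flat nine flat thirteen:
root → E#
3rd (major 3rd) → G##
5th (perfect 5th) → B#
7th (minor 7th) → D#
9th (minor 9th) → F#
13th (minor 13th) → C#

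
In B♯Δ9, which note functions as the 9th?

B♯Δ9 is built on B#; its 9th is a major 9th above the root.
A second above B uses the letter C, and the major 9th above B# is C##.

C##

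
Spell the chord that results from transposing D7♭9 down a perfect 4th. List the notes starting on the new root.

Transposed root: D → A (perfect 4th down). So we spell A dominant seventh flat nine:
A — root
C# — major 3rd
E — perfect 5th
G — minor 7th
Bb — minor 9th

A – C# – E – G – Bb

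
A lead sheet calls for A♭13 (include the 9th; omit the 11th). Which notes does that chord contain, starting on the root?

A♭13 is a dominant thirteenth built on Ab.
root → Ab
3rd (major 3rd) → C
5th (perfect 5th) → Eb
7th (minor 7th) → Gb
9th (major 9th) → Bb
13th (major 13th) → F

Ab, C, Eb, Gb, Bb, F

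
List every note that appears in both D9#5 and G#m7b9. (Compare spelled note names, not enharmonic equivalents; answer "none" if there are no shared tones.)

F#

D9#5 = D, F#, A#, C, E.
G#m7b9 = G#, B, D#, F#, A.
Shared: F#.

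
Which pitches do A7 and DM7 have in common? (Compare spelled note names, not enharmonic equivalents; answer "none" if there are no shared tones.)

A  C#

A7: A C# E G
DM7: D F# A C#
Common to both → A, C#.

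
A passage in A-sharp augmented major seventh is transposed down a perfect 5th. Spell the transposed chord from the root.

D#, F##, A##, C##

Transposed root: A# → D# (perfect 5th down). So we spell D# augmented major seventh:
root → D#
3rd (major 3rd) → F##
5th (augmented 5th) → A##
7th (major 7th) → C##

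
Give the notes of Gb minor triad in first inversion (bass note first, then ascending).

Bbb, Db, Gb

Gb minor triad = Gb–Bbb–Db; first inversion → third (Bbb) lowest.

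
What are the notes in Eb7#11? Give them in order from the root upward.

Eb7#11: dominant seventh sharp eleven on Eb.
root → Eb
3rd (major 3rd) → G
5th (perfect 5th) → Bb
7th (minor 7th) → Db
11th (augmented 11th) → A

Eb G Bb Db A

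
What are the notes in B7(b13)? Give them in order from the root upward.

B, D♯, F♯, A, G

Root B, quality dominant seventh flat thirteen:
root → B
3rd (major 3rd) → D♯
5th (perfect 5th) → F♯
7th (minor 7th) → A
13th (minor 13th) → G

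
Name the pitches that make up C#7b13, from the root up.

C# E# G# B A

C#7b13: dominant seventh flat thirteen on C#.
root → C#
3rd (major 3rd) → E#
5th (perfect 5th) → G#
7th (minor 7th) → B
13th (minor 13th) → A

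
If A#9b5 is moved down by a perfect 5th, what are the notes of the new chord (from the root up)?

D#, F##, A, C#, E#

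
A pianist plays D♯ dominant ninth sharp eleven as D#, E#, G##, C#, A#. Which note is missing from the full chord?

F##

The full D♯ dominant ninth sharp eleven chord is D#, F##, A#, C#, E#, G##.
Comparing with the voicing, the major 3rd (3rd) — F## — is absent.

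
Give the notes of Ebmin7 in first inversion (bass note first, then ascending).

In root position, Ebmin7 is Eb–Gb–Bb–Db.
First inversion puts the third (Gb) in the bass.

Gb – Bb – Db – Eb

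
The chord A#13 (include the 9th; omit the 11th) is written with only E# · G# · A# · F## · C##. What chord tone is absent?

The full A#13 chord is A#, C##, E#, G#, B#, F##.
Comparing with the voicing, the major 9th (9th) — B# — is absent.

B#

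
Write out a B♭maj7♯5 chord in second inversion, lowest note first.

F# A Bb D

In root position, B♭maj7♯5 is Bb–D–F#–A.
Second inversion puts the fifth (F#) in the bass.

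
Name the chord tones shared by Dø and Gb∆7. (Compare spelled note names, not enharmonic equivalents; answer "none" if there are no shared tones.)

Dø = D, F, A♭, C.
Gb∆7 = G♭, B♭, D♭, F.
Shared: F.

F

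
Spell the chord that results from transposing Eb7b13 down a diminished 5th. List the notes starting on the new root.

A  C#  E  G  F

A diminished 5th down from Eb is A, so the new chord is A dominant seventh flat thirteen.
root → A
3rd (major 3rd) → C#
5th (perfect 5th) → E
7th (minor 7th) → G
13th (minor 13th) → F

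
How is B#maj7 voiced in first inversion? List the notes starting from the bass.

In root position, B#maj7 is B#–D##–F##–A##.
First inversion puts the third (D##) in the bass.

D##, F##, A##, B#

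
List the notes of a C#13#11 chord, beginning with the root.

C#13#11: dominant thirteenth sharp eleven on C#.
Root: C#
Major 3rd (3rd): E#
Perfect 5th (5th): G#
Minor 7th (7th): B
Major 9th (9th): D#
Augmented 11th (11th): F##
Major 13th (13th): A#

C#, E#, G#, B, D#, F##, A#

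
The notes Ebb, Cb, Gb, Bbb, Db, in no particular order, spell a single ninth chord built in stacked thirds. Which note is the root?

Stacking in thirds gives Cb – Ebb – Gb – Bbb – Db, so Cb is the root — Cb minor ninth.

Cb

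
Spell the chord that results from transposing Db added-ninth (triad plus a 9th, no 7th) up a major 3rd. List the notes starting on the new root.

F, A, C, G

A major 3rd up from D-flat is F, so the new chord is F added-ninth.
root → F
3rd (major 3rd) → A
5th (perfect 5th) → C
9th (major 9th) → G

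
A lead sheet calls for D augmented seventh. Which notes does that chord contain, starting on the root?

D, F#, A#, C

Root D, quality augmented seventh:
D — root
F# — major 3rd
A# — augmented 5th
C — minor 7th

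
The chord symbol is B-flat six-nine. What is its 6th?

G

B-flat six-nine is built on Bb; its 6th is a major 6th above the root.
A sixth above B uses the letter G, and the major 6th above Bb is G.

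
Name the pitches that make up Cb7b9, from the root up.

C♭, E♭, G♭, B𝄫, D𝄫

Root C♭, quality dominant seventh flat nine:
C♭ — root
E♭ — major 3rd
G♭ — perfect 5th
B𝄫 — minor 7th
D𝄫 — minor 9th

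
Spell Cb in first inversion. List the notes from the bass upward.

Eb, Gb, Cb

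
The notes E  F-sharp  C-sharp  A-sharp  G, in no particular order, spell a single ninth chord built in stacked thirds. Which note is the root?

F-sharp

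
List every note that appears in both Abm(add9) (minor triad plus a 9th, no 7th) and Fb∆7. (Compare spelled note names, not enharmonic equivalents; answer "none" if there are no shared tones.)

Ab, Cb, Eb

Abm(add9): Ab Cb Eb Bb
Fb∆7: Fb Ab Cb Eb
Common to both → Ab, Cb, Eb.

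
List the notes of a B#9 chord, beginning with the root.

B#, D##, F##, A#, C##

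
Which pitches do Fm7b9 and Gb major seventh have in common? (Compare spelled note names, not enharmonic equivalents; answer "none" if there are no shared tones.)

F, Gb

Fm7b9: F Ab C Eb Gb
Gb major seventh: Gb Bb Db F
Common to both → F, Gb.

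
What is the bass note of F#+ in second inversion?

F#+ in root position is F#–A#–C##.
Second inversion places the fifth in the bass, which is C##.

C##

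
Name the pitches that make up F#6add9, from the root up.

F#6add9 is a six-nine built on F#.
root → F#
3rd (major 3rd) → A#
5th (perfect 5th) → C#
6th (major 6th) → D#
9th (major 9th) → G#

F# A# C# D# G#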